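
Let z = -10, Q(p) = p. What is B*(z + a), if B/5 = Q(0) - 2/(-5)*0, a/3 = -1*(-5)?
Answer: 0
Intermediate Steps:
a = 15 (a = 3*(-1*(-5)) = 3*5 = 15)
B = 0 (B = 5*(0 - 2/(-5)*0) = 5*(0 - 2*(-⅕)*0) = 5*(0 + (⅖)*0) = 5*(0 + 0) = 5*0 = 0)
B*(z + a) = 0*(-10 + 15) = 0*5 = 0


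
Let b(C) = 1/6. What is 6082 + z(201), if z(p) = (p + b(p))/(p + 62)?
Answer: 9598603/1578 ≈ 6082.8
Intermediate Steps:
b(C) = ⅙
z(p) = (⅙ + p)/(62 + p) (z(p) = (p + ⅙)/(p + 62) = (⅙ + p)/(62 + p))
6082 + z(201) = 6082 + (⅙ + 201)/(62 + 201) = 6082 + (1207/6)/263 = 6082 + (1/263)*(1207/6) = 6082 + 1207/1578 = 9598603/1578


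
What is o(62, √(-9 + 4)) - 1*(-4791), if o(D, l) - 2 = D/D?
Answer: 4794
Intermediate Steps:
o(D, l) = 3 (o(D, l) = 2 + D/D = 2 + 1 = 3)
o(62, √(-9 + 4)) - 1*(-4791) = 3 - 1*(-4791) = 3 + 4791 = 4794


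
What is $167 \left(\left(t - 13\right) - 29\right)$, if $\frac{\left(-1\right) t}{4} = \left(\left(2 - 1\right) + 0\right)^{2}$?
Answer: $-7682$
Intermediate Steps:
$t = -4$ ($t = - 4 \left(\left(2 - 1\right) + 0\right)^{2} = - 4 \left(1 + 0\right)^{2} = - 4 \cdot 1^{2} = \left(-4\right) 1 = -4$)
$167 \left(\left(t - 13\right) - 29\right) = 167 \left(\left(-4 - 13\right) - 29\right) = 167 \left(-17 - 29\right) = 167 \left(-46\right) = -7682$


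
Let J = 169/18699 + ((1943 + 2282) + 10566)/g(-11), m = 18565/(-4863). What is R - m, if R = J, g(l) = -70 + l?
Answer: -146312004125/818399133 ≈ -178.78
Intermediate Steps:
m = -18565/4863 (m = 18565*(-1/4863) = -18565/4863 ≈ -3.8176)
J = -92187740/504873 (J = 169/18699 + ((1943 + 2282) + 10566)/(-70 - 11) = 169*(1/18699) + (4225 + 10566)/(-81) = 169/18699 + 14791*(-1/81) = 169/18699 - 14791/81 = -92187740/504873 ≈ -182.60)
R = -92187740/504873 ≈ -182.60
R - m = -92187740/504873 - 1*(-18565/4863) = -92187740/504873 + 18565/4863 = -146312004125/818399133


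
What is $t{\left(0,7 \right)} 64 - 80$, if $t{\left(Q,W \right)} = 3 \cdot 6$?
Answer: $1072$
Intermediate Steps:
$t{\left(Q,W \right)} = 18$
$t{\left(0,7 \right)} 64 - 80 = 18 \cdot 64 - 80 = 1152 - 80 = 1072$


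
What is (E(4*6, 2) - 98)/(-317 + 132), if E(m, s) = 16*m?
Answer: -286/185 ≈ -1.5459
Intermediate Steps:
(E(4*6, 2) - 98)/(-317 + 132) = (16*(4*6) - 98)/(-317 + 132) = (16*24 - 98)/(-185) = (384 - 98)*(-1/185) = 286*(-1/185) = -286/185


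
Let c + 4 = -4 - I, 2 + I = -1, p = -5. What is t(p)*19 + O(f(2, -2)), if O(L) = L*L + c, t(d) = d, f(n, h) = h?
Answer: -96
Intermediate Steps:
I = -3 (I = -2 - 1 = -3)
c = -5 (c = -4 + (-4 - 1*(-3)) = -4 + (-4 + 3) = -4 - 1 = -5)
O(L) = -5 + L**2 (O(L) = L*L - 5 = L**2 - 5 = -5 + L**2)
t(p)*19 + O(f(2, -2)) = -5*19 + (-5 + (-2)**2) = -95 + (-5 + 4) = -95 - 1 = -96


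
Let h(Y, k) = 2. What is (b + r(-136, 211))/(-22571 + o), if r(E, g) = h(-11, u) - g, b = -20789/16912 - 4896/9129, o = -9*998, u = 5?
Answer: 638039615/95518756144 ≈ 0.0066797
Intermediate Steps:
o = -8982
b = -5344783/3027248 (b = -20789*1/16912 - 4896*1/9129 = -20789/16912 - 96/179 = -5344783/3027248 ≈ -1.7656)
r(E, g) = 2 - g
(b + r(-136, 211))/(-22571 + o) = (-5344783/3027248 + (2 - 1*211))/(-22571 - 8982) = (-5344783/3027248 + (2 - 211))/(-31553) = (-5344783/3027248 - 209)*(-1/31553) = -638039615/3027248*(-1/31553) = 638039615/95518756144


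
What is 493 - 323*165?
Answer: -52802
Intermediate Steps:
493 - 323*165 = 493 - 53295 = -52802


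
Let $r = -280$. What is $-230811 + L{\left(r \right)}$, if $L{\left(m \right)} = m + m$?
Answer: $-231371$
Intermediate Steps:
$L{\left(m \right)} = 2 m$
$-230811 + L{\left(r \right)} = -230811 + 2 \left(-280\right) = -230811 - 560 = -231371$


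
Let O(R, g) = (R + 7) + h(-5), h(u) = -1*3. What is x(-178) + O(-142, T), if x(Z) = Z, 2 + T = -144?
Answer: -316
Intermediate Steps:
h(u) = -3
T = -146 (T = -2 - 144 = -146)
O(R, g) = 4 + R (O(R, g) = (R + 7) - 3 = (7 + R) - 3 = 4 + R)
x(-178) + O(-142, T) = -178 + (4 - 142) = -178 - 138 = -316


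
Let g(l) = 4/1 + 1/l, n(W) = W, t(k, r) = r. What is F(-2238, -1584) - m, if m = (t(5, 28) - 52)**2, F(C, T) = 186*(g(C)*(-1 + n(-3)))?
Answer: -1324772/373 ≈ -3551.7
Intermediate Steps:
g(l) = 4 + 1/l (g(l) = 4*1 + 1/l = 4 + 1/l)
F(C, T) = -2976 - 744/C (F(C, T) = 186*((4 + 1/C)*(-1 - 3)) = 186*((4 + 1/C)*(-4)) = 186*(-16 - 4/C) = -2976 - 744/C)
m = 576 (m = (28 - 52)**2 = (-24)**2 = 576)
F(-2238, -1584) - m = (-2976 - 744/(-2238)) - 1*576 = (-2976 - 744*(-1/2238)) - 576 = (-2976 + 124/373) - 576 = -1109924/373 - 576 = -1324772/373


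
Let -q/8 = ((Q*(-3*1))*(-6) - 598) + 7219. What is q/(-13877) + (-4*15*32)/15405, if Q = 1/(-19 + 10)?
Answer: 52605448/14251679 ≈ 3.6912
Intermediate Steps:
Q = -⅑ (Q = 1/(-9) = -⅑ ≈ -0.11111)
q = -52952 (q = -8*((-(-1)/3*(-6) - 598) + 7219) = -8*((-⅑*(-3)*(-6) - 598) + 7219) = -8*(((⅓)*(-6) - 598) + 7219) = -8*((-2 - 598) + 7219) = -8*(-600 + 7219) = -8*6619 = -52952)
q/(-13877) + (-4*15*32)/15405 = -52952/(-13877) + (-4*15*32)/15405 = -52952*(-1/13877) - 60*32*(1/15405) = 52952/13877 - 1920*1/15405 = 52952/13877 - 128/1027 = 52605448/14251679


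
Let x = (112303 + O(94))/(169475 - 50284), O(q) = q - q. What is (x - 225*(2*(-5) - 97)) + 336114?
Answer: 42931399402/119191 ≈ 3.6019e+5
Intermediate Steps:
O(q) = 0
x = 112303/119191 (x = (112303 + 0)/(169475 - 50284) = 112303/119191 ≈ 0.94221)
(x - 225*(2*(-5) - 97)) + 336114 = (112303/119191 - 225*(2*(-5) - 97)) + 336114 = (112303/119191 - 225*(-10 - 97)) + 336114 = (112303/119191 - 225*(-107)) + 336114 = (112303/119191 + 24075) + 336114 = 2869635628/119191 + 336114 = 42931399402/119191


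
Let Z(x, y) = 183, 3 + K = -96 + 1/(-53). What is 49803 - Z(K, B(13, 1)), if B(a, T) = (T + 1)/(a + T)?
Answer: 49620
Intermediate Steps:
B(a, T) = (1 + T)/(T + a)
K = -5248/53 (K = -3 + (-96 + 1/(-53)) = -3 + (-96 - 1/53) = -3 - 5089/53 = -5248/53 ≈ -99.019)
49803 - Z(K, B(13, 1)) = 49803 - 1*183 = 49803 - 183 = 49620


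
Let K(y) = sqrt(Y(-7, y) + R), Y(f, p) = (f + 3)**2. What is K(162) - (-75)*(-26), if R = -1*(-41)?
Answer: -1950 + sqrt(57) ≈ -1942.4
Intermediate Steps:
Y(f, p) = (3 + f)**2
R = 41
K(y) = sqrt(57) (K(y) = sqrt((3 - 7)**2 + 41) = sqrt((-4)**2 + 41) = sqrt(16 + 41) = sqrt(57))
K(162) - (-75)*(-26) = sqrt(57) - (-75)*(-26) = sqrt(57) - 1*1950 = sqrt(57) - 1950 = -1950 + sqrt(57)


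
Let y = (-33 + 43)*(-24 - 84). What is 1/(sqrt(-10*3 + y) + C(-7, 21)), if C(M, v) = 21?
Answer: 7/517 - I*sqrt(1110)/1551 ≈ 0.01354 - 0.021481*I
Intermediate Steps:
y = -1080 (y = 10*(-108) = -1080)
1/(sqrt(-10*3 + y) + C(-7, 21)) = 1/(sqrt(-10*3 - 1080) + 21) = 1/(sqrt(-30 - 1080) + 21) = 1/(sqrt(-1110) + 21) = 1/(I*sqrt(1110) + 21) = 1/(21 + I*sqrt(1110))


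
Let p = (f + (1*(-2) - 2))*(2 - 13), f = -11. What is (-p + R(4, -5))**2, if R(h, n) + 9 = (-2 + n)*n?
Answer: 19321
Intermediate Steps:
p = 165 (p = (-11 + (1*(-2) - 2))*(2 - 13) = (-11 + (-2 - 2))*(-11) = (-11 - 4)*(-11) = -15*(-11) = 165)
R(h, n) = -9 + n*(-2 + n) (R(h, n) = -9 + (-2 + n)*n = -9 + n*(-2 + n))
(-p + R(4, -5))**2 = (-1*165 + (-9 + (-5)**2 - 2*(-5)))**2 = (-165 + (-9 + 25 + 10))**2 = (-165 + 26)**2 = (-139)**2 = 19321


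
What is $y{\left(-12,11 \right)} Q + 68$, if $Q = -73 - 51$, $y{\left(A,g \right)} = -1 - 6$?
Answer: $936$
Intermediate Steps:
$y{\left(A,g \right)} = -7$
$Q = -124$
$y{\left(-12,11 \right)} Q + 68 = \left(-7\right) \left(-124\right) + 68 = 868 + 68 = 936$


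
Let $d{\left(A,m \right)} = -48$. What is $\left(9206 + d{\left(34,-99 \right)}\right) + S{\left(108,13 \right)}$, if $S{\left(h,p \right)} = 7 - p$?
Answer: $9152$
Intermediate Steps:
$\left(9206 + d{\left(34,-99 \right)}\right) + S{\left(108,13 \right)} = \left(9206 - 48\right) + \left(7 - 13\right) = 9158 + \left(7 - 13\right) = 9158 - 6 = 9152$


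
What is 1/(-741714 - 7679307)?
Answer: -1/8421021 ≈ -1.1875e-7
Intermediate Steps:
1/(-741714 - 7679307) = 1/(-8421021) = -1/8421021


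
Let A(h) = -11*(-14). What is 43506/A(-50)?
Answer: 21753/77 ≈ 282.51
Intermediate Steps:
A(h) = 154
43506/A(-50) = 43506/154 = 43506*(1/154) = 21753/77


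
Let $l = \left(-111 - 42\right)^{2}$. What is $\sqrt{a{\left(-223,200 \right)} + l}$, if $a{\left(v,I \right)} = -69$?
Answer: $2 \sqrt{5835} \approx 152.77$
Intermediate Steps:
$l = 23409$ ($l = \left(-153\right)^{2} = 23409$)
$\sqrt{a{\left(-223,200 \right)} + l} = \sqrt{-69 + 23409} = \sqrt{23340} = 2 \sqrt{5835}$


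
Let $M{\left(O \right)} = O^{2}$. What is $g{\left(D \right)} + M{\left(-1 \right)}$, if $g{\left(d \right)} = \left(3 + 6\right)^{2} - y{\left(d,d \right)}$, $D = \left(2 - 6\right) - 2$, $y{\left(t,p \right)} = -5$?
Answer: $87$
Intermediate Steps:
$D = -6$ ($D = -4 - 2 = -6$)
$g{\left(d \right)} = 86$ ($g{\left(d \right)} = \left(3 + 6\right)^{2} - -5 = 9^{2} + 5 = 81 + 5 = 86$)
$g{\left(D \right)} + M{\left(-1 \right)} = 86 + \left(-1\right)^{2} = 86 + 1 = 87$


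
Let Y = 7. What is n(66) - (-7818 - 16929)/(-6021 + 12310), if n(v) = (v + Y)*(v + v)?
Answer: 60625551/6289 ≈ 9639.9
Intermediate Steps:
n(v) = 2*v*(7 + v) (n(v) = (v + 7)*(v + v) = (7 + v)*(2*v) = 2*v*(7 + v))
n(66) - (-7818 - 16929)/(-6021 + 12310) = 2*66*(7 + 66) - (-7818 - 16929)/(-6021 + 12310) = 2*66*73 - (-24747)/6289 = 9636 - (-24747)/6289 = 9636 - 1*(-24747/6289) = 9636 + 24747/6289 = 60625551/6289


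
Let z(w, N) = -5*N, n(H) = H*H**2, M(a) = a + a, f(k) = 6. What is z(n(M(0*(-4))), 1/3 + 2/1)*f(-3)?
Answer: -70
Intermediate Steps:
M(a) = 2*a
n(H) = H**3
z(n(M(0*(-4))), 1/3 + 2/1)*f(-3) = -5*(1/3 + 2/1)*6 = -5*(1*(1/3) + 2*1)*6 = -5*(1/3 + 2)*6 = -5*7/3*6 = -35/3*6 = -70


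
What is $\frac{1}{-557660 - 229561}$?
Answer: $- \frac{1}{787221} \approx -1.2703 \cdot 10^{-6}$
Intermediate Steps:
$\frac{1}{-557660 - 229561} = \frac{1}{-787221} = - \frac{1}{787221}$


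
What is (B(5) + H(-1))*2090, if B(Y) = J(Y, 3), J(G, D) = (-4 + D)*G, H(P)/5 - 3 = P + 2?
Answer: 31350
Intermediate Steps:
H(P) = 25 + 5*P (H(P) = 15 + 5*(P + 2) = 15 + 5*(2 + P) = 15 + (10 + 5*P) = 25 + 5*P)
J(G, D) = G*(-4 + D)
B(Y) = -Y (B(Y) = Y*(-4 + 3) = Y*(-1) = -Y)
(B(5) + H(-1))*2090 = (-1*5 + (25 + 5*(-1)))*2090 = (-5 + (25 - 5))*2090 = (-5 + 20)*2090 = 15*2090 = 31350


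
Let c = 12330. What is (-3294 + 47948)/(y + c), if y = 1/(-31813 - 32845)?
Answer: 2887238332/797233139 ≈ 3.6216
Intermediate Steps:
y = -1/64658 (y = 1/(-64658) = -1/64658 ≈ -1.5466e-5)
(-3294 + 47948)/(y + c) = (-3294 + 47948)/(-1/64658 + 12330) = 44654/(797233139/64658) = 44654*(64658/797233139) = 2887238332/797233139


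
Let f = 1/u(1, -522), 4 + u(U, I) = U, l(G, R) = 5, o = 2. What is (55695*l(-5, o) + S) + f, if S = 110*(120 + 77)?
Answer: 900434/3 ≈ 3.0014e+5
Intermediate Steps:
u(U, I) = -4 + U
f = -1/3 (f = 1/(-4 + 1) = 1/(-3) = -1/3 ≈ -0.33333)
S = 21670 (S = 110*197 = 21670)
(55695*l(-5, o) + S) + f = (55695*5 + 21670) - 1/3 = (278475 + 21670) - 1/3 = 300145 - 1/3 = 900434/3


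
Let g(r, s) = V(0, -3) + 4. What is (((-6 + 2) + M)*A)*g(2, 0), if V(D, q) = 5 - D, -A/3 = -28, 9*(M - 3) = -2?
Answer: -924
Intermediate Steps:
M = 25/9 (M = 3 + (⅑)*(-2) = 3 - 2/9 = 25/9 ≈ 2.7778)
A = 84 (A = -3*(-28) = 84)
g(r, s) = 9 (g(r, s) = (5 - 1*0) + 4 = (5 + 0) + 4 = 5 + 4 = 9)
(((-6 + 2) + M)*A)*g(2, 0) = (((-6 + 2) + 25/9)*84)*9 = ((-4 + 25/9)*84)*9 = -11/9*84*9 = -308/3*9 = -924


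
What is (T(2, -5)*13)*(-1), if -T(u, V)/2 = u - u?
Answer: 0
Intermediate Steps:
T(u, V) = 0 (T(u, V) = -2*(u - u) = -2*0 = 0)
(T(2, -5)*13)*(-1) = (0*13)*(-1) = 0*(-1) = 0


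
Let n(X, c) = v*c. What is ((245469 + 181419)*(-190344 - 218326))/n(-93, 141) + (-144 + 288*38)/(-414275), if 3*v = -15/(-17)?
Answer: -3276371083037952/778837 ≈ -4.2067e+9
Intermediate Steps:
v = 5/17 (v = (-15/(-17))/3 = (-15*(-1/17))/3 = (1/3)*(15/17) = 5/17 ≈ 0.29412)
n(X, c) = 5*c/17
((245469 + 181419)*(-190344 - 218326))/n(-93, 141) + (-144 + 288*38)/(-414275) = ((245469 + 181419)*(-190344 - 218326))/(((5/17)*141)) + (-144 + 288*38)/(-414275) = (426888*(-408670))/(705/17) + (-144 + 10944)*(-1/414275) = -174456318960*17/705 + 10800*(-1/414275) = -197717161488/47 - 432/16571 = -3276371083037952/778837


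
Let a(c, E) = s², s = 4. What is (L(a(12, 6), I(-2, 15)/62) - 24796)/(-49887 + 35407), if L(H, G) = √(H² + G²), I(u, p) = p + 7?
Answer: 6199/3620 - √246137/448880 ≈ 1.7113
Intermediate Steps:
I(u, p) = 7 + p
a(c, E) = 16 (a(c, E) = 4² = 16)
L(H, G) = √(G² + H²)
(L(a(12, 6), I(-2, 15)/62) - 24796)/(-49887 + 35407) = (√(((7 + 15)/62)² + 16²) - 24796)/(-49887 + 35407) = (√((22*(1/62))² + 256) - 24796)/(-14480) = (√((11/31)² + 256) - 24796)*(-1/14480) = (√(121/961 + 256) - 24796)*(-1/14480) = (√(246137/961) - 24796)*(-1/14480) = (√246137/31 - 24796)*(-1/14480) = (-24796 + √246137/31)*(-1/14480) = 6199/3620 - √246137/448880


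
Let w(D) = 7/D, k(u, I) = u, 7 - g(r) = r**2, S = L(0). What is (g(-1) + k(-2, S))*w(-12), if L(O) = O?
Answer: -7/3 ≈ -2.3333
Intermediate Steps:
S = 0
g(r) = 7 - r**2
(g(-1) + k(-2, S))*w(-12) = ((7 - 1*(-1)**2) - 2)*(7/(-12)) = ((7 - 1*1) - 2)*(7*(-1/12)) = ((7 - 1) - 2)*(-7/12) = (6 - 2)*(-7/12) = 4*(-7/12) = -7/3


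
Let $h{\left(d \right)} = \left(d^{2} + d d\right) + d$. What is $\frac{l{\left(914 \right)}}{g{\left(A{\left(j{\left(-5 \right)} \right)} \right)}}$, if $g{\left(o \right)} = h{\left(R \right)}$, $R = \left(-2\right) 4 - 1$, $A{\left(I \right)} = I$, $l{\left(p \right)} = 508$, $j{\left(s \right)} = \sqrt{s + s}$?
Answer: $\frac{508}{153} \approx 3.3203$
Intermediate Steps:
$j{\left(s \right)} = \sqrt{2} \sqrt{s}$ ($j{\left(s \right)} = \sqrt{2 s} = \sqrt{2} \sqrt{s}$)
$R = -9$ ($R = -8 - 1 = -9$)
$h{\left(d \right)} = d + 2 d^{2}$ ($h{\left(d \right)} = \left(d^{2} + d^{2}\right) + d = 2 d^{2} + d = d + 2 d^{2}$)
$g{\left(o \right)} = 153$ ($g{\left(o \right)} = - 9 \left(1 + 2 \left(-9\right)\right) = - 9 \left(1 - 18\right) = \left(-9\right) \left(-17\right) = 153$)
$\frac{l{\left(914 \right)}}{g{\left(A{\left(j{\left(-5 \right)} \right)} \right)}} = \frac{508}{153}$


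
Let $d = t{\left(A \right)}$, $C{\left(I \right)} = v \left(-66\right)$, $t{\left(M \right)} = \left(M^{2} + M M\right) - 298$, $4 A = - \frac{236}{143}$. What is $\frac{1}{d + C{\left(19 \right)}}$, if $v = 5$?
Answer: $- \frac{20449}{12835010} \approx -0.0015932$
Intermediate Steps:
$A = - \frac{59}{143}$ ($A = \frac{\left(-236\right) \frac{1}{143}}{4} = \frac{1}{4} \left(- \frac{236}{143}\right) = - \frac{59}{143} \approx -0.41259$)
$t{\left(M \right)} = -298 + 2 M^{2}$ ($t{\left(M \right)} = \left(M^{2} + M^{2}\right) - 298 = 2 M^{2} - 298 = -298 + 2 M^{2}$)
$C{\left(I \right)} = -330$ ($C{\left(I \right)} = 5 \left(-66\right) = -330$)
$d = - \frac{6086840}{20449}$ ($d = -298 + 2 \left(- \frac{59}{143}\right)^{2} = -298 + 2 \cdot \frac{3481}{20449} = -298 + \frac{6962}{20449} = - \frac{6086840}{20449} \approx -297.66$)
$\frac{1}{d + C{\left(19 \right)}} = \frac{1}{- \frac{6086840}{20449} - 330} = \frac{1}{- \frac{12835010}{20449}} = - \frac{20449}{12835010}$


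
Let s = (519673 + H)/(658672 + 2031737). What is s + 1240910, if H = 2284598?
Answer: 1112852745487/896803 ≈ 1.2409e+6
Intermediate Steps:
s = 934757/896803 (s = (519673 + 2284598)/(658672 + 2031737) = 2804271/2690409 = 2804271*(1/2690409) = 934757/896803 ≈ 1.0423)
s + 1240910 = 934757/896803 + 1240910 = 1112852745487/896803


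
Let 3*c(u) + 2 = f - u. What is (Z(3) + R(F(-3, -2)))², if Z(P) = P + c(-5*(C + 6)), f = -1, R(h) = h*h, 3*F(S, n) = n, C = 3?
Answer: 24649/81 ≈ 304.31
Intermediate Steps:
F(S, n) = n/3
R(h) = h²
c(u) = -1 - u/3 (c(u) = -⅔ + (-1 - u)/3 = -⅔ + (-⅓ - u/3) = -1 - u/3)
Z(P) = 14 + P (Z(P) = P + (-1 - (-5)*(3 + 6)/3) = P + (-1 - (-5)*9/3) = P + (-1 - ⅓*(-45)) = P + (-1 + 15) = P + 14 = 14 + P)
(Z(3) + R(F(-3, -2)))² = ((14 + 3) + ((⅓)*(-2))²)² = (17 + (-⅔)²)² = (17 + 4/9)² = (157/9)² = 24649/81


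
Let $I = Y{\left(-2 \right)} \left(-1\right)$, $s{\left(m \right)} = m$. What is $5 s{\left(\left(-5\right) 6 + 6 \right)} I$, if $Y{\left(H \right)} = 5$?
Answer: $600$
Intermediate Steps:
$I = -5$ ($I = 5 \left(-1\right) = -5$)
$5 s{\left(\left(-5\right) 6 + 6 \right)} I = 5 \left(\left(-5\right) 6 + 6\right) \left(-5\right) = 5 \left(-30 + 6\right) \left(-5\right) = 5 \left(-24\right) \left(-5\right) = \left(-120\right) \left(-5\right) = 600$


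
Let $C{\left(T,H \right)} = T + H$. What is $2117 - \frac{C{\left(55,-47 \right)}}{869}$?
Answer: $\frac{1839665}{869} \approx 2117.0$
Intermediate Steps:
$C{\left(T,H \right)} = H + T$
$2117 - \frac{C{\left(55,-47 \right)}}{869} = 2117 - \frac{-47 + 55}{869} = 2117 - 8 \cdot \frac{1}{869} = 2117 - \frac{8}{869} = \frac{1839665}{869}$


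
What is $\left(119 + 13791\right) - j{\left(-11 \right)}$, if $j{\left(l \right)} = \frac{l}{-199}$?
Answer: $\frac{2768079}{199} \approx 13910.0$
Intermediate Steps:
$j{\left(l \right)} = - \frac{l}{199}$ ($j{\left(l \right)} = l \left(- \frac{1}{199}\right) = - \frac{l}{199}$)
$\left(119 + 13791\right) - j{\left(-11 \right)} = \left(119 + 13791\right) - \left(- \frac{1}{199}\right) \left(-11\right) = 13910 - \frac{11}{199} = \frac{2768079}{199}$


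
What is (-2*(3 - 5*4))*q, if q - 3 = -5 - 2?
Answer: -136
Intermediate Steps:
q = -4 (q = 3 + (-5 - 2) = 3 - 7 = -4)
(-2*(3 - 5*4))*q = -2*(3 - 5*4)*(-4) = -2*(3 - 20)*(-4) = -2*(-17)*(-4) = 34*(-4) = -136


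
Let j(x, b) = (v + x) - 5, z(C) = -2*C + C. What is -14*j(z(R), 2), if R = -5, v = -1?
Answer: 14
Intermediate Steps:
z(C) = -C
j(x, b) = -6 + x (j(x, b) = (-1 + x) - 5 = -6 + x)
-14*j(z(R), 2) = -14*(-6 - 1*(-5)) = -14*(-6 + 5) = -14*(-1) = 14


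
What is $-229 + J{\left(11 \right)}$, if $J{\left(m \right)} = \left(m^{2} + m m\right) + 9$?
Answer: $22$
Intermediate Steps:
$J{\left(m \right)} = 9 + 2 m^{2}$ ($J{\left(m \right)} = \left(m^{2} + m^{2}\right) + 9 = 2 m^{2} + 9 = 9 + 2 m^{2}$)
$-229 + J{\left(11 \right)} = -229 + \left(9 + 2 \cdot 11^{2}\right) = -229 + \left(9 + 2 \cdot 121\right) = -229 + \left(9 + 242\right) = -229 + 251 = 22$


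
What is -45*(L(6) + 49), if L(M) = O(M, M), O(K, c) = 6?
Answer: -2475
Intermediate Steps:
L(M) = 6
-45*(L(6) + 49) = -45*(6 + 49) = -45*55 = -2475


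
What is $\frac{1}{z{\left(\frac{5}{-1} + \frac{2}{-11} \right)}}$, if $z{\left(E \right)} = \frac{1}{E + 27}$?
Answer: $\frac{240}{11} \approx 21.818$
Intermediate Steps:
$z{\left(E \right)} = \frac{1}{27 + E}$
$\frac{1}{z{\left(\frac{5}{-1} + \frac{2}{-11} \right)}} = \frac{1}{\frac{1}{27 + \left(\frac{5}{-1} + \frac{2}{-11}\right)}} = \frac{1}{\frac{1}{27 + \left(5 \left(-1\right) + 2 \left(- \frac{1}{11}\right)\right)}} = \frac{1}{\frac{1}{27 - \frac{57}{11}}} = \frac{1}{\frac{1}{\frac{240}{11}}} = \frac{1}{\frac{11}{240}} = \frac{240}{11}$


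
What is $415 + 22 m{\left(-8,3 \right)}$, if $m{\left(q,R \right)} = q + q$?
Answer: $63$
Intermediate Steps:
$m{\left(q,R \right)} = 2 q$
$415 + 22 m{\left(-8,3 \right)} = 415 + 22 \cdot 2 \left(-8\right) = 415 + 22 \left(-16\right) = 415 - 352 = 63$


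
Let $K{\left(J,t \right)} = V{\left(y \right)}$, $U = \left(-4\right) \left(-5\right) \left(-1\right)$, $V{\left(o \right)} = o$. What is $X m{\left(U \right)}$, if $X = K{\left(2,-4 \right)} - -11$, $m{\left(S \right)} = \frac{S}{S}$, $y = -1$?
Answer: $10$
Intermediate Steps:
$U = -20$ ($U = 20 \left(-1\right) = -20$)
$K{\left(J,t \right)} = -1$
$m{\left(S \right)} = 1$
$X = 10$ ($X = -1 - -11 = -1 + 11 = 10$)
$X m{\left(U \right)} = 10 \cdot 1 = 10$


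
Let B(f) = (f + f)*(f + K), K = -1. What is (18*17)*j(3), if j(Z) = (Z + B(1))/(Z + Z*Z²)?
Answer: 153/5 ≈ 30.600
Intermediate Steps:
B(f) = 2*f*(-1 + f) (B(f) = (f + f)*(f - 1) = (2*f)*(-1 + f) = 2*f*(-1 + f))
j(Z) = Z/(Z + Z³) (j(Z) = (Z + 2*1*(-1 + 1))/(Z + Z*Z²) = (Z + 2*1*0)/(Z + Z³) = (Z + 0)/(Z + Z³) = Z/(Z + Z³))
(18*17)*j(3) = (18*17)/(1 + 3²) = 306/(1 + 9) = 306/10 = 306*(⅒) = 153/5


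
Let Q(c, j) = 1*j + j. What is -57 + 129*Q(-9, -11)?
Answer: -2895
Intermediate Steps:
Q(c, j) = 2*j (Q(c, j) = j + j = 2*j)
-57 + 129*Q(-9, -11) = -57 + 129*(2*(-11)) = -57 + 129*(-22) = -57 - 2838 = -2895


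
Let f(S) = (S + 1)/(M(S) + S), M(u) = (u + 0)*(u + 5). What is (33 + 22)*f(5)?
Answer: 6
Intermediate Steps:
M(u) = u*(5 + u)
f(S) = (1 + S)/(S + S*(5 + S)) (f(S) = (S + 1)/(S*(5 + S) + S) = (1 + S)/(S + S*(5 + S)))
(33 + 22)*f(5) = (33 + 22)*((1 + 5)/(5*(6 + 5))) = 55*((⅕)*6/11) = 55*((⅕)*(1/11)*6) = 55*(6/55) = 6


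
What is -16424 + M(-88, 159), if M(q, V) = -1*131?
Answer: -16555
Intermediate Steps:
M(q, V) = -131
-16424 + M(-88, 159) = -16424 - 131 = -16555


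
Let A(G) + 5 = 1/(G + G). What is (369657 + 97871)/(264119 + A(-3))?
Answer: 2805168/1584683 ≈ 1.7702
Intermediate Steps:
A(G) = -5 + 1/(2*G) (A(G) = -5 + 1/(G + G) = -5 + 1/(2*G))
(369657 + 97871)/(264119 + A(-3)) = (369657 + 97871)/(264119 + (-5 + (1/2)/(-3))) = 467528/(264119 + (-5 + (1/2)*(-1/3))) = 467528/(264119 + (-5 - 1/6)) = 467528/(264119 - 31/6) = 467528/(1584683/6) = 467528*(6/1584683) = 2805168/1584683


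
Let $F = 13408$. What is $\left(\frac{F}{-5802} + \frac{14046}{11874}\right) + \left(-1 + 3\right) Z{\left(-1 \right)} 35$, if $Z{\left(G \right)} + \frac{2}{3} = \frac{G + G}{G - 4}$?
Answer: $- \frac{113642783}{5741079} \approx -19.795$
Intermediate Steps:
$Z{\left(G \right)} = - \frac{2}{3} + \frac{2 G}{-4 + G}$ ($Z{\left(G \right)} = - \frac{2}{3} + \frac{G + G}{G - 4} = - \frac{2}{3} + \frac{2 G}{-4 + G}$)
$\left(\frac{F}{-5802} + \frac{14046}{11874}\right) + \left(-1 + 3\right) Z{\left(-1 \right)} 35 = \left(\frac{13408}{-5802} + \frac{14046}{11874}\right) + \left(-1 + 3\right) \frac{4 \left(2 - 1\right)}{3 \left(-4 - 1\right)} 35 = \left(13408 \left(- \frac{1}{5802}\right) + 14046 \cdot \frac{1}{11874}\right) + 2 \cdot \frac{4}{3} \frac{1}{-5} \cdot 1 \cdot 35 = \left(- \frac{6704}{2901} + \frac{2341}{1979}\right) + 2 \cdot \frac{4}{3} \left(- \frac{1}{5}\right) 1 \cdot 35 = - \frac{6475975}{5741079} + 2 \left(- \frac{4}{15}\right) 35 = - \frac{6475975}{5741079} - \frac{56}{3} = - \frac{113642783}{5741079}$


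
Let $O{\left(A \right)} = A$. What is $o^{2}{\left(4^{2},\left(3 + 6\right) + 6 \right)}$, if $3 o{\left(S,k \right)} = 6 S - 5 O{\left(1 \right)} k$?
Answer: $5760000$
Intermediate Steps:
$o{\left(S,k \right)} = - 10 S k$ ($o{\left(S,k \right)} = \frac{6 S \left(-5\right) 1 k}{3} = \frac{6 S \left(- 5 k\right)}{3} = \frac{\left(-30\right) S k}{3} = - 10 S k$)
$o^{2}{\left(4^{2},\left(3 + 6\right) + 6 \right)} = \left(- 10 \cdot 4^{2} \left(\left(3 + 6\right) + 6\right)\right)^{2} = \left(\left(-10\right) 16 \left(9 + 6\right)\right)^{2} = \left(\left(-10\right) 16 \cdot 15\right)^{2} = \left(-2400\right)^{2} = 5760000$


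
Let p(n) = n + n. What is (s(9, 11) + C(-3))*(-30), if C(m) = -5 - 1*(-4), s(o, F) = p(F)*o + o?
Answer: -6180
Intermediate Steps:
p(n) = 2*n
s(o, F) = o + 2*F*o (s(o, F) = (2*F)*o + o = 2*F*o + o = o + 2*F*o)
C(m) = -1 (C(m) = -5 + 4 = -1)
(s(9, 11) + C(-3))*(-30) = (9*(1 + 2*11) - 1)*(-30) = (9*(1 + 22) - 1)*(-30) = (9*23 - 1)*(-30) = (207 - 1)*(-30) = 206*(-30) = -6180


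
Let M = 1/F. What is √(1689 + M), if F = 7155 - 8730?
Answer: √18621218/105 ≈ 41.097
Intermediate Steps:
F = -1575
M = -1/1575 (M = 1/(-1575) = -1/1575 ≈ -0.00063492)
√(1689 + M) = √(1689 - 1/1575) = √(2660174/1575) = √18621218/105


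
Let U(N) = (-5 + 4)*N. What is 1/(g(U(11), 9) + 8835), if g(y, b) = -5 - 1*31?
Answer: 1/8799 ≈ 0.00011365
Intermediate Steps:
U(N) = -N
g(y, b) = -36 (g(y, b) = -5 - 31 = -36)
1/(g(U(11), 9) + 8835) = 1/(-36 + 8835) = 1/8799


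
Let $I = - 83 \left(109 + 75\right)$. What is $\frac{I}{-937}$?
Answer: $\frac{15272}{937} \approx 16.299$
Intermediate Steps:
$I = -15272$ ($I = \left(-83\right) 184 = -15272$)
$\frac{I}{-937} = - \frac{15272}{-937} = \left(-15272\right) \left(- \frac{1}{937}\right) = \frac{15272}{937}$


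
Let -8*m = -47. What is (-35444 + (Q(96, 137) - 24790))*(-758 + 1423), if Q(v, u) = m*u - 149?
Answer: -316955625/8 ≈ -3.9619e+7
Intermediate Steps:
m = 47/8 (m = -⅛*(-47) = 47/8 ≈ 5.8750)
Q(v, u) = -149 + 47*u/8 (Q(v, u) = 47*u/8 - 149 = -149 + 47*u/8)
(-35444 + (Q(96, 137) - 24790))*(-758 + 1423) = (-35444 + ((-149 + (47/8)*137) - 24790))*(-758 + 1423) = (-35444 + ((-149 + 6439/8) - 24790))*665 = (-35444 + (5247/8 - 24790))*665 = (-35444 - 193073/8)*665 = -476625/8*665 = -316955625/8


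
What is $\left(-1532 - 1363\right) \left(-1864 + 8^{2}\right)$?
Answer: $5211000$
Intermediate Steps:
$\left(-1532 - 1363\right) \left(-1864 + 8^{2}\right) = - 2895 \left(-1864 + 64\right) = \left(-2895\right) \left(-1800\right) = 5211000$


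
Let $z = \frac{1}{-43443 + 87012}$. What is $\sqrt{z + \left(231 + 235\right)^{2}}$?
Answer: $\frac{\sqrt{45802006932365}}{14523} \approx 466.0$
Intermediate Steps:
$z = \frac{1}{43569} \approx 2.2952 \cdot 10^{-5}$
$\sqrt{z + \left(231 + 235\right)^{2}} = \sqrt{\frac{1}{43569} + \left(231 + 235\right)^{2}} = \sqrt{\frac{1}{43569} + 466^{2}} = \sqrt{\frac{1}{43569} + 217156} = \sqrt{\frac{9461269765}{43569}} = \frac{\sqrt{45802006932365}}{14523}$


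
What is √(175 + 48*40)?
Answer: √2095 ≈ 45.771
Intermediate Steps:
√(175 + 48*40) = √(175 + 1920) = √2095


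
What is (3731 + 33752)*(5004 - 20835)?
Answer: -593393373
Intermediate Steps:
(3731 + 33752)*(5004 - 20835) = 37483*(-15831) = -593393373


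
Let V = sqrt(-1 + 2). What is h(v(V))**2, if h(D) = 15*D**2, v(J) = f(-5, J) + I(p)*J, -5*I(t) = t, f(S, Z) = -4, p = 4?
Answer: 2985984/25 ≈ 1.1944e+5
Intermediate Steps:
V = 1 (V = sqrt(1) = 1)
I(t) = -t/5
v(J) = -4 - 4*J/5 (v(J) = -4 + (-1/5*4)*J = -4 - 4*J/5)
h(v(V))**2 = (15*(-4 - 4/5*1)**2)**2 = (15*(-4 - 4/5)**2)**2 = (15*(-24/5)**2)**2 = (15*(576/25))**2 = (1728/5)**2 = 2985984/25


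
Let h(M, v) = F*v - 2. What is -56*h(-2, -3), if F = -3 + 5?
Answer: 448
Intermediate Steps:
F = 2
h(M, v) = -2 + 2*v (h(M, v) = 2*v - 2 = -2 + 2*v)
-56*h(-2, -3) = -56*(-2 + 2*(-3)) = -56*(-2 - 6) = -56*(-8) = 448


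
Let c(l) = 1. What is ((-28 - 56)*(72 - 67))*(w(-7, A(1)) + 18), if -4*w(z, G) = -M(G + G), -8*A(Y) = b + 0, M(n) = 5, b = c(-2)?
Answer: -8085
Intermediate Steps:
b = 1
A(Y) = -⅛ (A(Y) = -(1 + 0)/8 = -⅛*1 = -⅛)
w(z, G) = 5/4 (w(z, G) = -(-1)*5/4 = -¼*(-5) = 5/4)
((-28 - 56)*(72 - 67))*(w(-7, A(1)) + 18) = ((-28 - 56)*(72 - 67))*(5/4 + 18) = -84*5*(77/4) = -420*77/4 = -8085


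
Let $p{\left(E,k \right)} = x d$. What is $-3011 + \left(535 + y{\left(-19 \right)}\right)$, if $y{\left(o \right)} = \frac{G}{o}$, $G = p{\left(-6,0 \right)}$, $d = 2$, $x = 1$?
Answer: $- \frac{47046}{19} \approx -2476.1$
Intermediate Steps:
$p{\left(E,k \right)} = 2$ ($p{\left(E,k \right)} = 1 \cdot 2 = 2$)
$G = 2$
$y{\left(o \right)} = \frac{2}{o}$
$-3011 + \left(535 + y{\left(-19 \right)}\right) = -3011 + \left(535 + \frac{2}{-19}\right) = -3011 + \left(535 + 2 \left(- \frac{1}{19}\right)\right) = -3011 + \left(535 - \frac{2}{19}\right) = -3011 + \frac{10163}{19} = - \frac{47046}{19}$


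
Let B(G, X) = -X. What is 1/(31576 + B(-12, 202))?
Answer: 1/31374 ≈ 3.1874e-5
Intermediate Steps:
1/(31576 + B(-12, 202)) = 1/(31576 - 1*202) = 1/(31576 - 202) = 1/31374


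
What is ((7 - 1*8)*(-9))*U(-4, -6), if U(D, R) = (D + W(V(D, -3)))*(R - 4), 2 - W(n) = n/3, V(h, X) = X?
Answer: 90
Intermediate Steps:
W(n) = 2 - n/3
U(D, R) = (-4 + R)*(3 + D) (U(D, R) = (D + (2 - ⅓*(-3)))*(R - 4) = (D + (2 + 1))*(-4 + R) = (D + 3)*(-4 + R) = (3 + D)*(-4 + R) = (-4 + R)*(3 + D))
((7 - 1*8)*(-9))*U(-4, -6) = ((7 - 1*8)*(-9))*(-12 - 4*(-4) + 3*(-6) - 4*(-6)) = ((7 - 8)*(-9))*(-12 + 16 - 18 + 24) = -1*(-9)*10 = 9*10 = 90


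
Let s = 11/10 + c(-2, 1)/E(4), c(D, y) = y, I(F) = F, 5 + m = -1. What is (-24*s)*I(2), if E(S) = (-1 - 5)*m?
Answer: -812/15 ≈ -54.133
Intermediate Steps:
m = -6 (m = -5 - 1 = -6)
E(S) = 36 (E(S) = (-1 - 5)*(-6) = -6*(-6) = 36)
s = 203/180 (s = 11/10 + 1/36 = 203/180 ≈ 1.1278)
(-24*s)*I(2) = -24*203/180*2 = -406/15*2 = -812/15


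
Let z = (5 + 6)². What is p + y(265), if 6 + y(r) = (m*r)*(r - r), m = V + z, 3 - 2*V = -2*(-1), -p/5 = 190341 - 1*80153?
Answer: -550946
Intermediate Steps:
p = -550940 (p = -5*(190341 - 1*80153) = -5*(190341 - 80153) = -5*110188 = -550940)
V = ½ (V = 3/2 - (-1)*(-1) = 3/2 - ½*2 = 3/2 - 1 = ½ ≈ 0.50000)
z = 121 (z = 11² = 121)
m = 243/2 (m = ½ + 121 = 243/2 ≈ 121.50)
y(r) = -6 (y(r) = -6 + (243*r/2)*(r - r) = -6 + (243*r/2)*0 = -6 + 0 = -6)
p + y(265) = -550940 - 6 = -550946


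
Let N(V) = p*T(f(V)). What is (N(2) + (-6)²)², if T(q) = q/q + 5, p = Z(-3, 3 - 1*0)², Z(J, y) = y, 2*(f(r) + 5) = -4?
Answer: 8100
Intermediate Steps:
f(r) = -7 (f(r) = -5 + (½)*(-4) = -5 - 2 = -7)
p = 9 (p = (3 - 1*0)² = (3 + 0)² = 3² = 9)
T(q) = 6 (T(q) = 1 + 5 = 6)
N(V) = 54 (N(V) = 9*6 = 54)
(N(2) + (-6)²)² = (54 + (-6)²)² = (54 + 36)² = 90² = 8100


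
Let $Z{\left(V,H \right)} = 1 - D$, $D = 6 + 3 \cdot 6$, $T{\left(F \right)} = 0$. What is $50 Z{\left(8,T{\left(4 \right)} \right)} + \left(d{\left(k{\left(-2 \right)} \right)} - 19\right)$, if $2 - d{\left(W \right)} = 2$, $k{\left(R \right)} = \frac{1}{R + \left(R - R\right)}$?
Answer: $-1169$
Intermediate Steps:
$k{\left(R \right)} = \frac{1}{R}$ ($k{\left(R \right)} = \frac{1}{R + 0} = \frac{1}{R}$)
$d{\left(W \right)} = 0$ ($d{\left(W \right)} = 2 - 2 = 0$)
$D = 24$ ($D = 6 + 18 = 24$)
$Z{\left(V,H \right)} = -23$ ($Z{\left(V,H \right)} = 1 - 24 = -23$)
$50 Z{\left(8,T{\left(4 \right)} \right)} + \left(d{\left(k{\left(-2 \right)} \right)} - 19\right) = 50 \left(-23\right) + \left(0 - 19\right) = -1150 + \left(0 - 19\right) = -1150 - 19 = -1169$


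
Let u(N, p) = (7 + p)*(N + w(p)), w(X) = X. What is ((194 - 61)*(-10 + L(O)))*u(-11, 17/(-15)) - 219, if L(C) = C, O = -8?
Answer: 4254781/25 ≈ 1.7019e+5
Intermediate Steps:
u(N, p) = (7 + p)*(N + p)
((194 - 61)*(-10 + L(O)))*u(-11, 17/(-15)) - 219 = ((194 - 61)*(-10 - 8))*((17/(-15))² + 7*(-11) + 7*(17/(-15)) - 187/(-15)) - 219 = (133*(-18))*((17*(-1/15))² - 77 + 7*(17*(-1/15)) - 187*(-1)/15) - 219 = -2394*((-17/15)² - 77 + 7*(-17/15) - 11*(-17/15)) - 219 = -2394*(289/225 - 77 - 119/15 + 187/15) - 219 = -2394*(-16016/225) - 219 = 4260256/25 - 219 = 4254781/25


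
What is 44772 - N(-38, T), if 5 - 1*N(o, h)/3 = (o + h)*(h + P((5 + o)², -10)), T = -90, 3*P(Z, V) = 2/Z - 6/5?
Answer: 432716137/5445 ≈ 79470.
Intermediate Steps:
P(Z, V) = -⅖ + 2/(3*Z) (P(Z, V) = (2/Z - 6/5)/3 = (-6/5 + 2/Z)/3 = -⅖ + 2/(3*Z))
N(o, h) = 15 - 3*(h + o)*(h + 2*(5 - 3*(5 + o)²)/(15*(5 + o)²)) (N(o, h) = 15 - 3*(o + h)*(h + 2*(5 - 3*(5 + o)²)/(15*((5 + o)²))) = 15 - 3*(h + o)*(h + 2*(5 - 3*(5 + o)²)/(15*(5 + o)²)))
44772 - N(-38, T) = 44772 - (15 - 3*(-90)² + (6/5)*(-90) + (6/5)*(-38) - 3*(-90)*(-38) - 2*(-90)/(5 - 38)² - 2*(-38)/(5 - 38)²) = 44772 - (15 - 3*8100 - 108 - 228/5 - 10260 - 2*(-90)/(-33)² - 2*(-38)/(-33)²) = 44772 - (15 - 24300 - 108 - 228/5 - 10260 - 2*(-90)*1/1089 - 2*(-38)*1/1089) = 44772 - (15 - 24300 - 108 - 228/5 - 10260 + 20/121 + 76/1089) = 44772 - 1*(-188932597/5445) = 44772 + 188932597/5445 = 432716137/5445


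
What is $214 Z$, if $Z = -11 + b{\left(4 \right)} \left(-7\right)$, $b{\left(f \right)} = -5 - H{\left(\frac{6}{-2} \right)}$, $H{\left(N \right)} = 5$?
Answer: $12626$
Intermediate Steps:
$b{\left(f \right)} = -10$ ($b{\left(f \right)} = -5 - 5 = -10$)
$Z = 59$ ($Z = -11 - -70 = -11 + 70 = 59$)
$214 Z = 214 \cdot 59 = 12626$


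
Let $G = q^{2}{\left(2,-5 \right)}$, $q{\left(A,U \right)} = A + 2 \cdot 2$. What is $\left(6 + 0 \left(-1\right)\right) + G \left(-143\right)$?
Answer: $-5142$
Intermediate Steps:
$q{\left(A,U \right)} = 4 + A$ ($q{\left(A,U \right)} = A + 4 = 4 + A$)
$G = 36$ ($G = \left(4 + 2\right)^{2} = 6^{2} = 36$)
$\left(6 + 0 \left(-1\right)\right) + G \left(-143\right) = \left(6 + 0 \left(-1\right)\right) + 36 \left(-143\right) = \left(6 + 0\right) - 5148 = 6 - 5148 = -5142$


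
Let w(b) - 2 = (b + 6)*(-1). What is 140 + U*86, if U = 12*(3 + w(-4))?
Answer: 3236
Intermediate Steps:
w(b) = -4 - b (w(b) = 2 + (b + 6)*(-1) = 2 + (6 + b)*(-1) = 2 + (-6 - b) = -4 - b)
U = 36 (U = 12*(3 + (-4 - 1*(-4))) = 12*(3 + (-4 + 4)) = 12*(3 + 0) = 12*3 = 36)
140 + U*86 = 140 + 36*86 = 140 + 3096 = 3236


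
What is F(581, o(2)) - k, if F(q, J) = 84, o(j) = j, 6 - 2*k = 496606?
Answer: 248384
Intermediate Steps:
k = -248300 (k = 3 - 1/2*496606 = 3 - 248303 = -248300)
F(581, o(2)) - k = 84 - 1*(-248300) = 84 + 248300 = 248384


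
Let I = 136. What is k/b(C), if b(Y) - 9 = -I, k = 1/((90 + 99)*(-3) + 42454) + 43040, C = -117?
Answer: -1802816481/5319649 ≈ -338.90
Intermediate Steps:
k = 1802816481/41887 (k = 1/(189*(-3) + 42454) + 43040 = 1/(-567 + 42454) + 43040 = 1/41887 + 43040 = 1802816481/41887 ≈ 43040.)
b(Y) = -127 (b(Y) = 9 - 1*136 = 9 - 136 = -127)
k/b(C) = (1802816481/41887)/(-127) = (1802816481/41887)*(-1/127) = -1802816481/5319649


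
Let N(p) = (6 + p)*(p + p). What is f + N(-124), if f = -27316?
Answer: 1948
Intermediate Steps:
N(p) = 2*p*(6 + p) (N(p) = (6 + p)*(2*p) = 2*p*(6 + p))
f + N(-124) = -27316 + 2*(-124)*(6 - 124) = -27316 + 2*(-124)*(-118) = -27316 + 29264 = 1948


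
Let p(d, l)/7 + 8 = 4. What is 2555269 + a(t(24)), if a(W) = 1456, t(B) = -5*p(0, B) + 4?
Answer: 2556725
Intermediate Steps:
p(d, l) = -28 (p(d, l) = -56 + 7*4 = -56 + 28 = -28)
t(B) = 144 (t(B) = -5*(-28) + 4 = 140 + 4 = 144)
2555269 + a(t(24)) = 2555269 + 1456 = 2556725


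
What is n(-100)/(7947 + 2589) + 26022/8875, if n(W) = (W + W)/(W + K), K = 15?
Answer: 582650933/198702375 ≈ 2.9323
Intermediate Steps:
n(W) = 2*W/(15 + W) (n(W) = (W + W)/(W + 15) = (2*W)/(15 + W) = 2*W/(15 + W))
n(-100)/(7947 + 2589) + 26022/8875 = (2*(-100)/(15 - 100))/(7947 + 2589) + 26022/8875 = (2*(-100)/(-85))/10536 + 26022*(1/8875) = (2*(-100)*(-1/85))*(1/10536) + 26022/8875 = (40/17)*(1/10536) + 26022/8875 = 5/22389 + 26022/8875 = 582650933/198702375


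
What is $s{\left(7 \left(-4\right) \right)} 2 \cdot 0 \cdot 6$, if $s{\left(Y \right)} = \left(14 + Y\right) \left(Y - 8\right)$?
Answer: $0$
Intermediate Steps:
$s{\left(Y \right)} = \left(-8 + Y\right) \left(14 + Y\right)$ ($s{\left(Y \right)} = \left(14 + Y\right) \left(-8 + Y\right) = \left(-8 + Y\right) \left(14 + Y\right)$)
$s{\left(7 \left(-4\right) \right)} 2 \cdot 0 \cdot 6 = \left(-112 + \left(7 \left(-4\right)\right)^{2} + 6 \cdot 7 \left(-4\right)\right) 2 \cdot 0 \cdot 6 = \left(-112 + \left(-28\right)^{2} + 6 \left(-28\right)\right) 0 \cdot 6 = \left(-112 + 784 - 168\right) 0 = 504 \cdot 0 = 0$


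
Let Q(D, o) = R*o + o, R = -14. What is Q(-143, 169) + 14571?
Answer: 12374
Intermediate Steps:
Q(D, o) = -13*o (Q(D, o) = -14*o + o = -13*o)
Q(-143, 169) + 14571 = -13*169 + 14571 = -2197 + 14571 = 12374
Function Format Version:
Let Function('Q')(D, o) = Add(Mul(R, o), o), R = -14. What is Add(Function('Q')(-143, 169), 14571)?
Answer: 12374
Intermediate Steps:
Function('Q')(D, o) = Mul(-13, o) (Function('Q')(D, o) = Add(Mul(-14, o), o) = Mul(-13, o))
Add(Function('Q')(-143, 169), 14571) = Add(Mul(-13, 169), 14571) = Add(-2197, 14571) = 12374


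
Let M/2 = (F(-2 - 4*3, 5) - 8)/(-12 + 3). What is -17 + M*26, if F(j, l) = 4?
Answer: 55/9 ≈ 6.1111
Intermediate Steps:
M = 8/9 (M = 2*((4 - 8)/(-12 + 3)) = 2*(-4/(-9)) = 2*(-4*(-1/9)) = 2*(4/9) = 8/9 ≈ 0.88889)
-17 + M*26 = -17 + (8/9)*26 = -17 + 208/9 = 55/9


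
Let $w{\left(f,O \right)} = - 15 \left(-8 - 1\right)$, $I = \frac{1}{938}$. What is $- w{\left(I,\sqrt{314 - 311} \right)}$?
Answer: $-135$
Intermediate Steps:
$I = \frac{1}{938} \approx 0.0010661$
$w{\left(f,O \right)} = 135$ ($w{\left(f,O \right)} = \left(-15\right) \left(-9\right) = 135$)
$- w{\left(I,\sqrt{314 - 311} \right)} = \left(-1\right) 135 = -135$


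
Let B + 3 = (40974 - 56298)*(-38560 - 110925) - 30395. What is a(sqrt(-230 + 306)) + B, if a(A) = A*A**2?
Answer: 2290677742 + 152*sqrt(19) ≈ 2.2907e+9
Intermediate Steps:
a(A) = A**3
B = 2290677742 (B = -3 + ((40974 - 56298)*(-38560 - 110925) - 30395) = -3 + (-15324*(-149485) - 30395) = -3 + (2290708140 - 30395) = -3 + 2290677745 = 2290677742)
a(sqrt(-230 + 306)) + B = (sqrt(-230 + 306))**3 + 2290677742 = (sqrt(76))**3 + 2290677742 = (2*sqrt(19))**3 + 2290677742 = 152*sqrt(19) + 2290677742 = 2290677742 + 152*sqrt(19)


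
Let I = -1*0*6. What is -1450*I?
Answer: 0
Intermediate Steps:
I = 0 (I = 0*6 = 0)
-1450*I = -1450*0 = 0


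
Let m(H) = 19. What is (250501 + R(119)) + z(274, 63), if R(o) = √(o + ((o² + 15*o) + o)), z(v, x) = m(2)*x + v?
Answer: 251972 + 34*√14 ≈ 2.5210e+5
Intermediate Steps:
z(v, x) = v + 19*x (z(v, x) = 19*x + v = v + 19*x)
R(o) = √(o² + 17*o) (R(o) = √(o + (o² + 16*o)) = √(o² + 17*o))
(250501 + R(119)) + z(274, 63) = (250501 + √(119*(17 + 119))) + (274 + 19*63) = (250501 + √(119*136)) + (274 + 1197) = (250501 + √16184) + 1471 = (250501 + 34*√14) + 1471 = 251972 + 34*√14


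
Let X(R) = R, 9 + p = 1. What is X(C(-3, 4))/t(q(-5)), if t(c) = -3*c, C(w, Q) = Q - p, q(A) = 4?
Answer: -1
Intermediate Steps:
p = -8 (p = -9 + 1 = -8)
C(w, Q) = 8 + Q (C(w, Q) = Q - 1*(-8) = Q + 8 = 8 + Q)
X(C(-3, 4))/t(q(-5)) = (8 + 4)/((-3*4)) = 12/(-12) = 12*(-1/12) = -1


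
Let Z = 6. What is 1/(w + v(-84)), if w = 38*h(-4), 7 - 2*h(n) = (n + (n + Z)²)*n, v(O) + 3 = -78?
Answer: 1/52 ≈ 0.019231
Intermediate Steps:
v(O) = -81 (v(O) = -3 - 78 = -81)
h(n) = 7/2 - n*(n + (6 + n)²)/2 (h(n) = 7/2 - (n + (n + 6)²)*n/2 = 7/2 - (n + (6 + n)²)*n/2 = 7/2 - n*(n + (6 + n)²)/2)
w = 133 (w = 38*(7/2 - ½*(-4)² - ½*(-4)*(6 - 4)²) = 38*(7/2 - ½*16 - ½*(-4)*2²) = 38*(7/2 - 8 - ½*(-4)*4) = 38*(7/2 - 8 + 8) = 38*(7/2) = 133)
1/(w + v(-84)) = 1/(133 - 81) = 1/52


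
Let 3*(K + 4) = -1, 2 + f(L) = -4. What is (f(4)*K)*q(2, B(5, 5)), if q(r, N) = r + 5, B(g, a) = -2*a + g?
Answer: 182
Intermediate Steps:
f(L) = -6 (f(L) = -2 - 4 = -6)
B(g, a) = g - 2*a
K = -13/3 (K = -4 + (1/3)*(-1) = -4 - 1/3 = -13/3 ≈ -4.3333)
q(r, N) = 5 + r
(f(4)*K)*q(2, B(5, 5)) = (-6*(-13/3))*(5 + 2) = 26*7 = 182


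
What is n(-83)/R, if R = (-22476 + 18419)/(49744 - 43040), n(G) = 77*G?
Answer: 42845264/4057 ≈ 10561.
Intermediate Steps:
R = -4057/6704 ≈ -0.60516
n(-83)/R = (77*(-83))/(-4057/6704) = -6391*(-6704/4057) = 42845264/4057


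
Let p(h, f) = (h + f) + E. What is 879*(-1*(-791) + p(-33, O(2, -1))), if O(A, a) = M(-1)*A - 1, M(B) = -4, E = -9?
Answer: 650460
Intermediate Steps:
O(A, a) = -1 - 4*A (O(A, a) = -4*A - 1 = -1 - 4*A)
p(h, f) = -9 + f + h (p(h, f) = (h + f) - 9 = (f + h) - 9 = -9 + f + h)
879*(-1*(-791) + p(-33, O(2, -1))) = 879*(-1*(-791) + (-9 + (-1 - 4*2) - 33)) = 879*(791 + (-9 + (-1 - 8) - 33)) = 879*(791 + (-9 - 9 - 33)) = 879*(791 - 51) = 879*740 = 650460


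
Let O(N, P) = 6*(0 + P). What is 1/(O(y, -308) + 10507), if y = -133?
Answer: 1/8659 ≈ 0.00011549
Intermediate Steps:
O(N, P) = 6*P
1/(O(y, -308) + 10507) = 1/(6*(-308) + 10507) = 1/(-1848 + 10507) = 1/8659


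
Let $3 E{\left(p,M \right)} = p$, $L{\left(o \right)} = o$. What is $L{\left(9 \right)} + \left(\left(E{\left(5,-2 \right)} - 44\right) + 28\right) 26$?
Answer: $- \frac{1091}{3} \approx -363.67$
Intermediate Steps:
$E{\left(p,M \right)} = \frac{p}{3}$
$L{\left(9 \right)} + \left(\left(E{\left(5,-2 \right)} - 44\right) + 28\right) 26 = 9 + \left(\left(\frac{1}{3} \cdot 5 - 44\right) + 28\right) 26 = 9 + \left(\left(\frac{5}{3} - 44\right) + 28\right) 26 = 9 + \left(- \frac{127}{3} + 28\right) 26 = 9 - \frac{1118}{3} = - \frac{1091}{3}$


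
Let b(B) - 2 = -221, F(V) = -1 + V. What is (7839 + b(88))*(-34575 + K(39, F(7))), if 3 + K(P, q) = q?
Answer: -263438640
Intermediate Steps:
b(B) = -219 (b(B) = 2 - 221 = -219)
K(P, q) = -3 + q
(7839 + b(88))*(-34575 + K(39, F(7))) = (7839 - 219)*(-34575 + (-3 + (-1 + 7))) = 7620*(-34575 + (-3 + 6)) = 7620*(-34575 + 3) = 7620*(-34572) = -263438640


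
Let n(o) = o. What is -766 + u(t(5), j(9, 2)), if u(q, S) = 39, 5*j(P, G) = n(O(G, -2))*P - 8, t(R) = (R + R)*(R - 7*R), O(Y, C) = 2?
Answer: -727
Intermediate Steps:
t(R) = -12*R² (t(R) = (2*R)*(-6*R) = -12*R²)
j(P, G) = -8/5 + 2*P/5 (j(P, G) = (2*P - 8)/5 = (-8 + 2*P)/5 = -8/5 + 2*P/5)
-766 + u(t(5), j(9, 2)) = -766 + 39 = -727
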